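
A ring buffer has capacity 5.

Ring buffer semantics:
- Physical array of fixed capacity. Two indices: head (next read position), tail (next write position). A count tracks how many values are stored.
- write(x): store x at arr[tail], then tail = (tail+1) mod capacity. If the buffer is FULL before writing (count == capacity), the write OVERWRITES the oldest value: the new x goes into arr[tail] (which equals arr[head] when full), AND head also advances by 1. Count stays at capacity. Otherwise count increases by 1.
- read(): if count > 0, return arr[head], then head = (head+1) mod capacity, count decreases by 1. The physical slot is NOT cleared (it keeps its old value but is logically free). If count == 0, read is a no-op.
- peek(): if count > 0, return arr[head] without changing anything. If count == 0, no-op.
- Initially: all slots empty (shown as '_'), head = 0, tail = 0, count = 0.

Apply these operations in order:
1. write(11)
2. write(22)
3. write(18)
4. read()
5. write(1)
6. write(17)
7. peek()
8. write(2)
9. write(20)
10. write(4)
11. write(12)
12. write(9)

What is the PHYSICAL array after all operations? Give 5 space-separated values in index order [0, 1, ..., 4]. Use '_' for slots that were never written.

After op 1 (write(11)): arr=[11 _ _ _ _] head=0 tail=1 count=1
After op 2 (write(22)): arr=[11 22 _ _ _] head=0 tail=2 count=2
After op 3 (write(18)): arr=[11 22 18 _ _] head=0 tail=3 count=3
After op 4 (read()): arr=[11 22 18 _ _] head=1 tail=3 count=2
After op 5 (write(1)): arr=[11 22 18 1 _] head=1 tail=4 count=3
After op 6 (write(17)): arr=[11 22 18 1 17] head=1 tail=0 count=4
After op 7 (peek()): arr=[11 22 18 1 17] head=1 tail=0 count=4
After op 8 (write(2)): arr=[2 22 18 1 17] head=1 tail=1 count=5
After op 9 (write(20)): arr=[2 20 18 1 17] head=2 tail=2 count=5
After op 10 (write(4)): arr=[2 20 4 1 17] head=3 tail=3 count=5
After op 11 (write(12)): arr=[2 20 4 12 17] head=4 tail=4 count=5
After op 12 (write(9)): arr=[2 20 4 12 9] head=0 tail=0 count=5

Answer: 2 20 4 12 9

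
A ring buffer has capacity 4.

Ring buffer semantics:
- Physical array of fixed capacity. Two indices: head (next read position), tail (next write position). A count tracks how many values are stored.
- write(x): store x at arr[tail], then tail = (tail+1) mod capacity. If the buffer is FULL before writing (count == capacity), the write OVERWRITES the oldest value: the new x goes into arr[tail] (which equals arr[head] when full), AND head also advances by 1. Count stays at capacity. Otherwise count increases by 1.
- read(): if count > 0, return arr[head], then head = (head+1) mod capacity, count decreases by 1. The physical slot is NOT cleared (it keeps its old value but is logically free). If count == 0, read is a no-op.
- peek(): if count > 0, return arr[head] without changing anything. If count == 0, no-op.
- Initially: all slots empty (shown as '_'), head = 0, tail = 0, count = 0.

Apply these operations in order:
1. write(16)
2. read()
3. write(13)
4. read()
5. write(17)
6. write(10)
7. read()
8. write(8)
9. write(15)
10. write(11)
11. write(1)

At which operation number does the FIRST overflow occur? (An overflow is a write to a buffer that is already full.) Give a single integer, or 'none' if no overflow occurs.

After op 1 (write(16)): arr=[16 _ _ _] head=0 tail=1 count=1
After op 2 (read()): arr=[16 _ _ _] head=1 tail=1 count=0
After op 3 (write(13)): arr=[16 13 _ _] head=1 tail=2 count=1
After op 4 (read()): arr=[16 13 _ _] head=2 tail=2 count=0
After op 5 (write(17)): arr=[16 13 17 _] head=2 tail=3 count=1
After op 6 (write(10)): arr=[16 13 17 10] head=2 tail=0 count=2
After op 7 (read()): arr=[16 13 17 10] head=3 tail=0 count=1
After op 8 (write(8)): arr=[8 13 17 10] head=3 tail=1 count=2
After op 9 (write(15)): arr=[8 15 17 10] head=3 tail=2 count=3
After op 10 (write(11)): arr=[8 15 11 10] head=3 tail=3 count=4
After op 11 (write(1)): arr=[8 15 11 1] head=0 tail=0 count=4

Answer: 11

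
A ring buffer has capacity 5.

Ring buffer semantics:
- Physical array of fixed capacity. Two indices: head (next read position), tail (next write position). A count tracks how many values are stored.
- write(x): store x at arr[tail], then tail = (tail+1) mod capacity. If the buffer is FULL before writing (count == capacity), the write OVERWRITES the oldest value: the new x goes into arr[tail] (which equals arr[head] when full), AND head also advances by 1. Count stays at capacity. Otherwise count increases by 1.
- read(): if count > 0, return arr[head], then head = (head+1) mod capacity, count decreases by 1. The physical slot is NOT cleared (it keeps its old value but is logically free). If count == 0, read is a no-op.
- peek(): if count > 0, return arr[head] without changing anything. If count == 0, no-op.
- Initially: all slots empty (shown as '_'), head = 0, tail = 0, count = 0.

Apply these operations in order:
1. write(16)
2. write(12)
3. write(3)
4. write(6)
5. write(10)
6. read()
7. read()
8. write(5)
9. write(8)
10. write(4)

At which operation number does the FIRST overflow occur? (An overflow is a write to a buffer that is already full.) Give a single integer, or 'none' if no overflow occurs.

After op 1 (write(16)): arr=[16 _ _ _ _] head=0 tail=1 count=1
After op 2 (write(12)): arr=[16 12 _ _ _] head=0 tail=2 count=2
After op 3 (write(3)): arr=[16 12 3 _ _] head=0 tail=3 count=3
After op 4 (write(6)): arr=[16 12 3 6 _] head=0 tail=4 count=4
After op 5 (write(10)): arr=[16 12 3 6 10] head=0 tail=0 count=5
After op 6 (read()): arr=[16 12 3 6 10] head=1 tail=0 count=4
After op 7 (read()): arr=[16 12 3 6 10] head=2 tail=0 count=3
After op 8 (write(5)): arr=[5 12 3 6 10] head=2 tail=1 count=4
After op 9 (write(8)): arr=[5 8 3 6 10] head=2 tail=2 count=5
After op 10 (write(4)): arr=[5 8 4 6 10] head=3 tail=3 count=5

Answer: 10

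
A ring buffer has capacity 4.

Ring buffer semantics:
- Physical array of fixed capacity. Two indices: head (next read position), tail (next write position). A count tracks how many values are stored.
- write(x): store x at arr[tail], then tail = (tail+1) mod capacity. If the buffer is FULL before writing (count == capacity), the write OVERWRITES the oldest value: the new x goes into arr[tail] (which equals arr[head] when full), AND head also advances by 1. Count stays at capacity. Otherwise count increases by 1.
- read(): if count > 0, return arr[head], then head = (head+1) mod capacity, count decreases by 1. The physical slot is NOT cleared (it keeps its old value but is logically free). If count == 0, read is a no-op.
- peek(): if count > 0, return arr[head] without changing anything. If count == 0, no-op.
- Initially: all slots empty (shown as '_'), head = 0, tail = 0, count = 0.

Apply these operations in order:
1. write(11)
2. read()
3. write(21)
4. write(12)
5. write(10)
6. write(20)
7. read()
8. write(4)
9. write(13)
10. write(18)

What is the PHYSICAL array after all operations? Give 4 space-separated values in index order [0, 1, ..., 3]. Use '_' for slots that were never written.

After op 1 (write(11)): arr=[11 _ _ _] head=0 tail=1 count=1
After op 2 (read()): arr=[11 _ _ _] head=1 tail=1 count=0
After op 3 (write(21)): arr=[11 21 _ _] head=1 tail=2 count=1
After op 4 (write(12)): arr=[11 21 12 _] head=1 tail=3 count=2
After op 5 (write(10)): arr=[11 21 12 10] head=1 tail=0 count=3
After op 6 (write(20)): arr=[20 21 12 10] head=1 tail=1 count=4
After op 7 (read()): arr=[20 21 12 10] head=2 tail=1 count=3
After op 8 (write(4)): arr=[20 4 12 10] head=2 tail=2 count=4
After op 9 (write(13)): arr=[20 4 13 10] head=3 tail=3 count=4
After op 10 (write(18)): arr=[20 4 13 18] head=0 tail=0 count=4

Answer: 20 4 13 18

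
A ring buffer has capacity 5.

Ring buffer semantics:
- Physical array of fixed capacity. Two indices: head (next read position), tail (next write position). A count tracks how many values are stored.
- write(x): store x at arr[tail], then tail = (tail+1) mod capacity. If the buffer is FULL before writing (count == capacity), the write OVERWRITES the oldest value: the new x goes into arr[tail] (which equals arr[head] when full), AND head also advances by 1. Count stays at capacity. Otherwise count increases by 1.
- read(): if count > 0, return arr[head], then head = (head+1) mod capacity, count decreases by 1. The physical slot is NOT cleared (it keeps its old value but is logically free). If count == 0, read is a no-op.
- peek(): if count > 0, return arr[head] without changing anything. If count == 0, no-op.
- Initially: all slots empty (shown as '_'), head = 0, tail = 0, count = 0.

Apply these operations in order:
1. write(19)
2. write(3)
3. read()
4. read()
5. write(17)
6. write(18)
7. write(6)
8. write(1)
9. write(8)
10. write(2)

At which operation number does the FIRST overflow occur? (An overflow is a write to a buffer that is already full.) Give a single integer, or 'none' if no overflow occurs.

Answer: 10

Derivation:
After op 1 (write(19)): arr=[19 _ _ _ _] head=0 tail=1 count=1
After op 2 (write(3)): arr=[19 3 _ _ _] head=0 tail=2 count=2
After op 3 (read()): arr=[19 3 _ _ _] head=1 tail=2 count=1
After op 4 (read()): arr=[19 3 _ _ _] head=2 tail=2 count=0
After op 5 (write(17)): arr=[19 3 17 _ _] head=2 tail=3 count=1
After op 6 (write(18)): arr=[19 3 17 18 _] head=2 tail=4 count=2
After op 7 (write(6)): arr=[19 3 17 18 6] head=2 tail=0 count=3
After op 8 (write(1)): arr=[1 3 17 18 6] head=2 tail=1 count=4
After op 9 (write(8)): arr=[1 8 17 18 6] head=2 tail=2 count=5
After op 10 (write(2)): arr=[1 8 2 18 6] head=3 tail=3 count=5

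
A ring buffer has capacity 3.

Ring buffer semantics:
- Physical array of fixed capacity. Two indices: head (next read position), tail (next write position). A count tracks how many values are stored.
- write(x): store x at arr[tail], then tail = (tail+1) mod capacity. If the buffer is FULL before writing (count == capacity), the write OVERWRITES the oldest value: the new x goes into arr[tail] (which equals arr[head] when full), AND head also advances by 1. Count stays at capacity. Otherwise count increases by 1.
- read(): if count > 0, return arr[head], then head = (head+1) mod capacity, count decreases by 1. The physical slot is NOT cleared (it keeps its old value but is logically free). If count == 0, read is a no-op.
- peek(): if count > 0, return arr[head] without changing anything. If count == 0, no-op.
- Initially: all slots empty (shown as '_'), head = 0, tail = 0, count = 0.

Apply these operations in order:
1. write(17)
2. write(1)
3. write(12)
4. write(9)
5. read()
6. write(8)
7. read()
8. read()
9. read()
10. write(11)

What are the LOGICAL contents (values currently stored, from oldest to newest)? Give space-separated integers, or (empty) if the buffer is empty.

After op 1 (write(17)): arr=[17 _ _] head=0 tail=1 count=1
After op 2 (write(1)): arr=[17 1 _] head=0 tail=2 count=2
After op 3 (write(12)): arr=[17 1 12] head=0 tail=0 count=3
After op 4 (write(9)): arr=[9 1 12] head=1 tail=1 count=3
After op 5 (read()): arr=[9 1 12] head=2 tail=1 count=2
After op 6 (write(8)): arr=[9 8 12] head=2 tail=2 count=3
After op 7 (read()): arr=[9 8 12] head=0 tail=2 count=2
After op 8 (read()): arr=[9 8 12] head=1 tail=2 count=1
After op 9 (read()): arr=[9 8 12] head=2 tail=2 count=0
After op 10 (write(11)): arr=[9 8 11] head=2 tail=0 count=1

Answer: 11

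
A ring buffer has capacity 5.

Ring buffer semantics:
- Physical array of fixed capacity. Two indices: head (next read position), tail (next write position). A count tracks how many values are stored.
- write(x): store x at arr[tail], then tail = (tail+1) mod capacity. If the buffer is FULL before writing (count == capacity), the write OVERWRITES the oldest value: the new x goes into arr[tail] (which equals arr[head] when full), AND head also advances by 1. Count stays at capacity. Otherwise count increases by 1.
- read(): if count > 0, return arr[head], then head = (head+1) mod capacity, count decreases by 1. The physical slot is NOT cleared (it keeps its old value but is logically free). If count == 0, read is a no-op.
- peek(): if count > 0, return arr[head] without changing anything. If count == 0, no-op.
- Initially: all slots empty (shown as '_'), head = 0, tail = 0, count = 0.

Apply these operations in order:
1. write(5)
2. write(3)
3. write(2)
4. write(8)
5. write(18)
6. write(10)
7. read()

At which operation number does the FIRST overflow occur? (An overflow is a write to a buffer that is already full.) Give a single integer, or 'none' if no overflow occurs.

After op 1 (write(5)): arr=[5 _ _ _ _] head=0 tail=1 count=1
After op 2 (write(3)): arr=[5 3 _ _ _] head=0 tail=2 count=2
After op 3 (write(2)): arr=[5 3 2 _ _] head=0 tail=3 count=3
After op 4 (write(8)): arr=[5 3 2 8 _] head=0 tail=4 count=4
After op 5 (write(18)): arr=[5 3 2 8 18] head=0 tail=0 count=5
After op 6 (write(10)): arr=[10 3 2 8 18] head=1 tail=1 count=5
After op 7 (read()): arr=[10 3 2 8 18] head=2 tail=1 count=4

Answer: 6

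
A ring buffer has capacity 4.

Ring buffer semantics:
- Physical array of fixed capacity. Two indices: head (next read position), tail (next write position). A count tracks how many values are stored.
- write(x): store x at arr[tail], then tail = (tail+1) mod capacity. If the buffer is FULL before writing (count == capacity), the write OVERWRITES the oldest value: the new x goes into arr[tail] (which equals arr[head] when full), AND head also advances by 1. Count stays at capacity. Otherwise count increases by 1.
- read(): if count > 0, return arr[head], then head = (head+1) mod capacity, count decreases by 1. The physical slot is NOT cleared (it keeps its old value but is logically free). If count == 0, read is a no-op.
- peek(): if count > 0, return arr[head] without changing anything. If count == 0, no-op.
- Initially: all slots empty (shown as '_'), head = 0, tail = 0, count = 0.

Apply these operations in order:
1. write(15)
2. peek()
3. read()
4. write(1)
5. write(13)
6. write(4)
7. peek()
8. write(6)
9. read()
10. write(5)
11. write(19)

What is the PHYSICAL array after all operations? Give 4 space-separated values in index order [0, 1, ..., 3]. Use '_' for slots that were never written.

Answer: 6 5 19 4

Derivation:
After op 1 (write(15)): arr=[15 _ _ _] head=0 tail=1 count=1
After op 2 (peek()): arr=[15 _ _ _] head=0 tail=1 count=1
After op 3 (read()): arr=[15 _ _ _] head=1 tail=1 count=0
After op 4 (write(1)): arr=[15 1 _ _] head=1 tail=2 count=1
After op 5 (write(13)): arr=[15 1 13 _] head=1 tail=3 count=2
After op 6 (write(4)): arr=[15 1 13 4] head=1 tail=0 count=3
After op 7 (peek()): arr=[15 1 13 4] head=1 tail=0 count=3
After op 8 (write(6)): arr=[6 1 13 4] head=1 tail=1 count=4
After op 9 (read()): arr=[6 1 13 4] head=2 tail=1 count=3
After op 10 (write(5)): arr=[6 5 13 4] head=2 tail=2 count=4
After op 11 (write(19)): arr=[6 5 19 4] head=3 tail=3 count=4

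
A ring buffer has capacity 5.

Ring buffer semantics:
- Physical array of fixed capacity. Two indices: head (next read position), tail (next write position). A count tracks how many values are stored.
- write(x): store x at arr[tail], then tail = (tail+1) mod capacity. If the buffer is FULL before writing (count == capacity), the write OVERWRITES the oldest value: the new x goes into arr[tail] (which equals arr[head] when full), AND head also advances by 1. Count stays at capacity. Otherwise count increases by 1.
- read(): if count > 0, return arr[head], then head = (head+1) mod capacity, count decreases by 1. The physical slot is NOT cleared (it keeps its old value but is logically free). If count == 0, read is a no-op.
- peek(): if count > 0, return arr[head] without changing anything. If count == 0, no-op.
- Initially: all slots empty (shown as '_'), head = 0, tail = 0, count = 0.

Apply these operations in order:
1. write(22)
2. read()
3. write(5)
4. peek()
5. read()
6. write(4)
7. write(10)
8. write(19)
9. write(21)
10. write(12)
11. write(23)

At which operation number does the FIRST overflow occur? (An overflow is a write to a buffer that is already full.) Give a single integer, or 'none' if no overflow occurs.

Answer: 11

Derivation:
After op 1 (write(22)): arr=[22 _ _ _ _] head=0 tail=1 count=1
After op 2 (read()): arr=[22 _ _ _ _] head=1 tail=1 count=0
After op 3 (write(5)): arr=[22 5 _ _ _] head=1 tail=2 count=1
After op 4 (peek()): arr=[22 5 _ _ _] head=1 tail=2 count=1
After op 5 (read()): arr=[22 5 _ _ _] head=2 tail=2 count=0
After op 6 (write(4)): arr=[22 5 4 _ _] head=2 tail=3 count=1
After op 7 (write(10)): arr=[22 5 4 10 _] head=2 tail=4 count=2
After op 8 (write(19)): arr=[22 5 4 10 19] head=2 tail=0 count=3
After op 9 (write(21)): arr=[21 5 4 10 19] head=2 tail=1 count=4
After op 10 (write(12)): arr=[21 12 4 10 19] head=2 tail=2 count=5
After op 11 (write(23)): arr=[21 12 23 10 19] head=3 tail=3 count=5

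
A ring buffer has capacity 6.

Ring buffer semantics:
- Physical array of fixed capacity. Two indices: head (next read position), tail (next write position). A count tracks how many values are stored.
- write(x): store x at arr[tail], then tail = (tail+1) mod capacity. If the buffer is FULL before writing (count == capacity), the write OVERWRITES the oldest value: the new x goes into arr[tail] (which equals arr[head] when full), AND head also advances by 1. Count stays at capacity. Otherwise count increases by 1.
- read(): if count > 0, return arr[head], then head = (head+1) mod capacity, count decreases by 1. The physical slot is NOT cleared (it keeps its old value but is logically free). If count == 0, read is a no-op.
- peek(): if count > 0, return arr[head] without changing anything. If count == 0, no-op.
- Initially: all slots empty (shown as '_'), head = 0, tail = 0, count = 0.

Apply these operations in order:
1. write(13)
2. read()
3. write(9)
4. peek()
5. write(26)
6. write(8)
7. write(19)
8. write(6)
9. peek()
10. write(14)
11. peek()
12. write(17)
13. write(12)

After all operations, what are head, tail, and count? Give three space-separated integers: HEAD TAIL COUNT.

After op 1 (write(13)): arr=[13 _ _ _ _ _] head=0 tail=1 count=1
After op 2 (read()): arr=[13 _ _ _ _ _] head=1 tail=1 count=0
After op 3 (write(9)): arr=[13 9 _ _ _ _] head=1 tail=2 count=1
After op 4 (peek()): arr=[13 9 _ _ _ _] head=1 tail=2 count=1
After op 5 (write(26)): arr=[13 9 26 _ _ _] head=1 tail=3 count=2
After op 6 (write(8)): arr=[13 9 26 8 _ _] head=1 tail=4 count=3
After op 7 (write(19)): arr=[13 9 26 8 19 _] head=1 tail=5 count=4
After op 8 (write(6)): arr=[13 9 26 8 19 6] head=1 tail=0 count=5
After op 9 (peek()): arr=[13 9 26 8 19 6] head=1 tail=0 count=5
After op 10 (write(14)): arr=[14 9 26 8 19 6] head=1 tail=1 count=6
After op 11 (peek()): arr=[14 9 26 8 19 6] head=1 tail=1 count=6
After op 12 (write(17)): arr=[14 17 26 8 19 6] head=2 tail=2 count=6
After op 13 (write(12)): arr=[14 17 12 8 19 6] head=3 tail=3 count=6

Answer: 3 3 6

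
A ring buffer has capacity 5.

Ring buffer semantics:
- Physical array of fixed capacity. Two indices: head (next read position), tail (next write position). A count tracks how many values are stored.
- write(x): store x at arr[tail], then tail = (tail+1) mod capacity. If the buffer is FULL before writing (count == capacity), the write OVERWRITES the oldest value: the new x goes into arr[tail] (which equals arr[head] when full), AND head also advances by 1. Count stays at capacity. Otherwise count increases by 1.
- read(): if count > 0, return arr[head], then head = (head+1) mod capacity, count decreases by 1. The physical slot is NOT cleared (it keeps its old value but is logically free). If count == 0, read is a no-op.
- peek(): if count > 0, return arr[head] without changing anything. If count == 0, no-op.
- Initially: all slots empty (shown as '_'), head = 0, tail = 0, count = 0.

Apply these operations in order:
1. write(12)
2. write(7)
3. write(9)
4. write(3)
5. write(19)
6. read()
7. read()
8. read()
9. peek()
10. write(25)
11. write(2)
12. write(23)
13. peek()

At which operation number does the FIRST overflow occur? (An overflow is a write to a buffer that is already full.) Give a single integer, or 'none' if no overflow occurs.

After op 1 (write(12)): arr=[12 _ _ _ _] head=0 tail=1 count=1
After op 2 (write(7)): arr=[12 7 _ _ _] head=0 tail=2 count=2
After op 3 (write(9)): arr=[12 7 9 _ _] head=0 tail=3 count=3
After op 4 (write(3)): arr=[12 7 9 3 _] head=0 tail=4 count=4
After op 5 (write(19)): arr=[12 7 9 3 19] head=0 tail=0 count=5
After op 6 (read()): arr=[12 7 9 3 19] head=1 tail=0 count=4
After op 7 (read()): arr=[12 7 9 3 19] head=2 tail=0 count=3
After op 8 (read()): arr=[12 7 9 3 19] head=3 tail=0 count=2
After op 9 (peek()): arr=[12 7 9 3 19] head=3 tail=0 count=2
After op 10 (write(25)): arr=[25 7 9 3 19] head=3 tail=1 count=3
After op 11 (write(2)): arr=[25 2 9 3 19] head=3 tail=2 count=4
After op 12 (write(23)): arr=[25 2 23 3 19] head=3 tail=3 count=5
After op 13 (peek()): arr=[25 2 23 3 19] head=3 tail=3 count=5

Answer: none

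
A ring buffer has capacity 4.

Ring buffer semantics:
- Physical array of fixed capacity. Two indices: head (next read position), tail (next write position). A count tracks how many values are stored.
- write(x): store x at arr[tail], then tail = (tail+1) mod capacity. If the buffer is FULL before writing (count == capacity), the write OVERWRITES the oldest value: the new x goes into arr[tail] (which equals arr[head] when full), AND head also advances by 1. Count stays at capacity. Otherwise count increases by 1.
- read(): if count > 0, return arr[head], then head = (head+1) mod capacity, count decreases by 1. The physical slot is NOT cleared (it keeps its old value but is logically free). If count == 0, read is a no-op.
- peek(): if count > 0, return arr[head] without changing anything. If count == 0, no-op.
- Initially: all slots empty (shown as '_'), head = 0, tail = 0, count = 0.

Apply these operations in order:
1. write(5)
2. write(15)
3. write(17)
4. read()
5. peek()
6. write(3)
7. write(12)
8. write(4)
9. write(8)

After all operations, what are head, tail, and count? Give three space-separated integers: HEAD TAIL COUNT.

Answer: 3 3 4

Derivation:
After op 1 (write(5)): arr=[5 _ _ _] head=0 tail=1 count=1
After op 2 (write(15)): arr=[5 15 _ _] head=0 tail=2 count=2
After op 3 (write(17)): arr=[5 15 17 _] head=0 tail=3 count=3
After op 4 (read()): arr=[5 15 17 _] head=1 tail=3 count=2
After op 5 (peek()): arr=[5 15 17 _] head=1 tail=3 count=2
After op 6 (write(3)): arr=[5 15 17 3] head=1 tail=0 count=3
After op 7 (write(12)): arr=[12 15 17 3] head=1 tail=1 count=4
After op 8 (write(4)): arr=[12 4 17 3] head=2 tail=2 count=4
After op 9 (write(8)): arr=[12 4 8 3] head=3 tail=3 count=4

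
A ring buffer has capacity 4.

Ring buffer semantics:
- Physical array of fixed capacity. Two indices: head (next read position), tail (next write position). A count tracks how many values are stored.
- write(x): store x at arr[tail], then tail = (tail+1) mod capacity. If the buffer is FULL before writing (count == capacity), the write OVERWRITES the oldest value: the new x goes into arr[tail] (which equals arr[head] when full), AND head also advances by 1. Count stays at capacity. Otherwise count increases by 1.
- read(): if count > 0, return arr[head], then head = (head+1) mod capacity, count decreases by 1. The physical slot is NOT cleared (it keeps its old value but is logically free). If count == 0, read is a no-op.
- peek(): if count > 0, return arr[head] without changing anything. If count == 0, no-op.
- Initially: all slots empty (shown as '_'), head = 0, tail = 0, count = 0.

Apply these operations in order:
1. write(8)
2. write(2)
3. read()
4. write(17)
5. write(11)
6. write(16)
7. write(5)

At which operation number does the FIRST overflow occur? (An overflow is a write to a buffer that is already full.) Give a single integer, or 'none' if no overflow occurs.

Answer: 7

Derivation:
After op 1 (write(8)): arr=[8 _ _ _] head=0 tail=1 count=1
After op 2 (write(2)): arr=[8 2 _ _] head=0 tail=2 count=2
After op 3 (read()): arr=[8 2 _ _] head=1 tail=2 count=1
After op 4 (write(17)): arr=[8 2 17 _] head=1 tail=3 count=2
After op 5 (write(11)): arr=[8 2 17 11] head=1 tail=0 count=3
After op 6 (write(16)): arr=[16 2 17 11] head=1 tail=1 count=4
After op 7 (write(5)): arr=[16 5 17 11] head=2 tail=2 count=4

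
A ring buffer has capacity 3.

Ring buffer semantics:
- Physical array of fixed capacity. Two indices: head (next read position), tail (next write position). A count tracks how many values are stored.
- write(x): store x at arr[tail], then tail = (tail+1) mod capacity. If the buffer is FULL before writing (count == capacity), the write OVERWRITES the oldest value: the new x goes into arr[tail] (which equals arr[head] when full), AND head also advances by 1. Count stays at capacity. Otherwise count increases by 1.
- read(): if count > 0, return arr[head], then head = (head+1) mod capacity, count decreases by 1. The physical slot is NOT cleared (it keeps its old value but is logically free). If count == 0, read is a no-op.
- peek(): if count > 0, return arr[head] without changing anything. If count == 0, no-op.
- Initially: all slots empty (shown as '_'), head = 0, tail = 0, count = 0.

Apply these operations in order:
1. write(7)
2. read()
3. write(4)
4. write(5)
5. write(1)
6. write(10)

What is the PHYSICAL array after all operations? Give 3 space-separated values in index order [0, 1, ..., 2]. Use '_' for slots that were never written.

Answer: 1 10 5

Derivation:
After op 1 (write(7)): arr=[7 _ _] head=0 tail=1 count=1
After op 2 (read()): arr=[7 _ _] head=1 tail=1 count=0
After op 3 (write(4)): arr=[7 4 _] head=1 tail=2 count=1
After op 4 (write(5)): arr=[7 4 5] head=1 tail=0 count=2
After op 5 (write(1)): arr=[1 4 5] head=1 tail=1 count=3
After op 6 (write(10)): arr=[1 10 5] head=2 tail=2 count=3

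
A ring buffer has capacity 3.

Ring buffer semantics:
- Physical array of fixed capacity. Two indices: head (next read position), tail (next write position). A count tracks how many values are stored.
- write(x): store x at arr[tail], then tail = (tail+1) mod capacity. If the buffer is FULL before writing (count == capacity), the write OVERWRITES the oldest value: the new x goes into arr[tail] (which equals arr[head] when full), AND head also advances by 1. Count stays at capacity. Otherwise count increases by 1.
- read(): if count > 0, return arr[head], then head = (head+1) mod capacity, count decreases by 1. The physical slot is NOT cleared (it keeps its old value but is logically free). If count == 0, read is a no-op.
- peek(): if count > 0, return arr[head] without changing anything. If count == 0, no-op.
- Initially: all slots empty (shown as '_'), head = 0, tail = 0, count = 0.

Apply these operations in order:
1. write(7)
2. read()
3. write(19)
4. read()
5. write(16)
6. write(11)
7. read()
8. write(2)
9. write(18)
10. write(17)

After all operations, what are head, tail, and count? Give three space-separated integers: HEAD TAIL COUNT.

After op 1 (write(7)): arr=[7 _ _] head=0 tail=1 count=1
After op 2 (read()): arr=[7 _ _] head=1 tail=1 count=0
After op 3 (write(19)): arr=[7 19 _] head=1 tail=2 count=1
After op 4 (read()): arr=[7 19 _] head=2 tail=2 count=0
After op 5 (write(16)): arr=[7 19 16] head=2 tail=0 count=1
After op 6 (write(11)): arr=[11 19 16] head=2 tail=1 count=2
After op 7 (read()): arr=[11 19 16] head=0 tail=1 count=1
After op 8 (write(2)): arr=[11 2 16] head=0 tail=2 count=2
After op 9 (write(18)): arr=[11 2 18] head=0 tail=0 count=3
After op 10 (write(17)): arr=[17 2 18] head=1 tail=1 count=3

Answer: 1 1 3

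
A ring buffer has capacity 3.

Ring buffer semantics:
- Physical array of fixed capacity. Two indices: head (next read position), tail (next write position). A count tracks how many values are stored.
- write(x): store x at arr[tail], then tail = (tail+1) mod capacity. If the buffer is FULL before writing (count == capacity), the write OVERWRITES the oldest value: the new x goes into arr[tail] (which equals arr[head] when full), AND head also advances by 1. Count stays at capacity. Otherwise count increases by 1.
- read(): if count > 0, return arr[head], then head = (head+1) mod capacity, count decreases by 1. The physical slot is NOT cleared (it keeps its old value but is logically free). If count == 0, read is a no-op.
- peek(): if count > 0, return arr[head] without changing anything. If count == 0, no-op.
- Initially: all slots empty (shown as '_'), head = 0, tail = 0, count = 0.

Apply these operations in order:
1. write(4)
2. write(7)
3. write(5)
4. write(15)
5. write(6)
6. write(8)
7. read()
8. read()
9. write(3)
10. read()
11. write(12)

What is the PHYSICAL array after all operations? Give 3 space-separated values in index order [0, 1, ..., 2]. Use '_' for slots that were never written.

Answer: 3 12 8

Derivation:
After op 1 (write(4)): arr=[4 _ _] head=0 tail=1 count=1
After op 2 (write(7)): arr=[4 7 _] head=0 tail=2 count=2
After op 3 (write(5)): arr=[4 7 5] head=0 tail=0 count=3
After op 4 (write(15)): arr=[15 7 5] head=1 tail=1 count=3
After op 5 (write(6)): arr=[15 6 5] head=2 tail=2 count=3
After op 6 (write(8)): arr=[15 6 8] head=0 tail=0 count=3
After op 7 (read()): arr=[15 6 8] head=1 tail=0 count=2
After op 8 (read()): arr=[15 6 8] head=2 tail=0 count=1
After op 9 (write(3)): arr=[3 6 8] head=2 tail=1 count=2
After op 10 (read()): arr=[3 6 8] head=0 tail=1 count=1
After op 11 (write(12)): arr=[3 12 8] head=0 tail=2 count=2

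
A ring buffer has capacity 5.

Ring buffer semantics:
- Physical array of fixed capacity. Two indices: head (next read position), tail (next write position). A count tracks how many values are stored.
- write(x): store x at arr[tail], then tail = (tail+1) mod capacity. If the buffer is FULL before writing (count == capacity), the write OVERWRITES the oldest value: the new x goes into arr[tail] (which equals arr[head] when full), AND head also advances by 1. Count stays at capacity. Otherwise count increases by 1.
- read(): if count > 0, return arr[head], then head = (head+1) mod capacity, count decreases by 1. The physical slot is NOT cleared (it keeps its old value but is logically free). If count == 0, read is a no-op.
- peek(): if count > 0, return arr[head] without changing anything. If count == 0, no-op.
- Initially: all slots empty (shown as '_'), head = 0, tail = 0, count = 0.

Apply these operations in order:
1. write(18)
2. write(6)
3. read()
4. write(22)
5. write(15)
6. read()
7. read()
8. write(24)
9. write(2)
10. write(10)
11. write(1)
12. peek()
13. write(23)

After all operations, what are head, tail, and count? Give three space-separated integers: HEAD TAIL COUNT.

After op 1 (write(18)): arr=[18 _ _ _ _] head=0 tail=1 count=1
After op 2 (write(6)): arr=[18 6 _ _ _] head=0 tail=2 count=2
After op 3 (read()): arr=[18 6 _ _ _] head=1 tail=2 count=1
After op 4 (write(22)): arr=[18 6 22 _ _] head=1 tail=3 count=2
After op 5 (write(15)): arr=[18 6 22 15 _] head=1 tail=4 count=3
After op 6 (read()): arr=[18 6 22 15 _] head=2 tail=4 count=2
After op 7 (read()): arr=[18 6 22 15 _] head=3 tail=4 count=1
After op 8 (write(24)): arr=[18 6 22 15 24] head=3 tail=0 count=2
After op 9 (write(2)): arr=[2 6 22 15 24] head=3 tail=1 count=3
After op 10 (write(10)): arr=[2 10 22 15 24] head=3 tail=2 count=4
After op 11 (write(1)): arr=[2 10 1 15 24] head=3 tail=3 count=5
After op 12 (peek()): arr=[2 10 1 15 24] head=3 tail=3 count=5
After op 13 (write(23)): arr=[2 10 1 23 24] head=4 tail=4 count=5

Answer: 4 4 5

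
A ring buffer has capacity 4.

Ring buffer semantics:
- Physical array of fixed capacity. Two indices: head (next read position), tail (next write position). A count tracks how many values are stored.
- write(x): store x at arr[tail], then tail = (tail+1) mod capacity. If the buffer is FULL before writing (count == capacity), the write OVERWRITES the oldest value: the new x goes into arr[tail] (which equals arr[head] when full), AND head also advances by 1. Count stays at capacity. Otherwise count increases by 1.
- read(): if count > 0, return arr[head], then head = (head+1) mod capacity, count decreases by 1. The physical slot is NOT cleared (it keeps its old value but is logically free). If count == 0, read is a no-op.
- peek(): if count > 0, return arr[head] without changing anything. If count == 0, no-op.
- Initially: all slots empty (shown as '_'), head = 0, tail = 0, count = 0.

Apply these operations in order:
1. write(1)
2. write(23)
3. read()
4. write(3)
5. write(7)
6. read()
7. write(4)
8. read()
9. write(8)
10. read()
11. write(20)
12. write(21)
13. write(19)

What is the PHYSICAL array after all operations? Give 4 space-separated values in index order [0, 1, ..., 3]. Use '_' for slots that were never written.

After op 1 (write(1)): arr=[1 _ _ _] head=0 tail=1 count=1
After op 2 (write(23)): arr=[1 23 _ _] head=0 tail=2 count=2
After op 3 (read()): arr=[1 23 _ _] head=1 tail=2 count=1
After op 4 (write(3)): arr=[1 23 3 _] head=1 tail=3 count=2
After op 5 (write(7)): arr=[1 23 3 7] head=1 tail=0 count=3
After op 6 (read()): arr=[1 23 3 7] head=2 tail=0 count=2
After op 7 (write(4)): arr=[4 23 3 7] head=2 tail=1 count=3
After op 8 (read()): arr=[4 23 3 7] head=3 tail=1 count=2
After op 9 (write(8)): arr=[4 8 3 7] head=3 tail=2 count=3
After op 10 (read()): arr=[4 8 3 7] head=0 tail=2 count=2
After op 11 (write(20)): arr=[4 8 20 7] head=0 tail=3 count=3
After op 12 (write(21)): arr=[4 8 20 21] head=0 tail=0 count=4
After op 13 (write(19)): arr=[19 8 20 21] head=1 tail=1 count=4

Answer: 19 8 20 21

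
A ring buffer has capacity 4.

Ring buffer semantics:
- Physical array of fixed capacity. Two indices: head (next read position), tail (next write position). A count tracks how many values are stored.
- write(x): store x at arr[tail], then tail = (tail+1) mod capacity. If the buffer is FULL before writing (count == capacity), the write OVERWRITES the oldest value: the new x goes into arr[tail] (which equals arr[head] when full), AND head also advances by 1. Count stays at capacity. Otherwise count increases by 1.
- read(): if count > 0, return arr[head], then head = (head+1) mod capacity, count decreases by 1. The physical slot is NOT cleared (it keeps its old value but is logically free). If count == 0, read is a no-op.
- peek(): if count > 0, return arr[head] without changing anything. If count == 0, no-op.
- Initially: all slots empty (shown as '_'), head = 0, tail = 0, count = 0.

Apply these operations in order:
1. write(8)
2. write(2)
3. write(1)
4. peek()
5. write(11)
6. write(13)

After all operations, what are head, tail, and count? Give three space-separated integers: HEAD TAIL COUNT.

Answer: 1 1 4

Derivation:
After op 1 (write(8)): arr=[8 _ _ _] head=0 tail=1 count=1
After op 2 (write(2)): arr=[8 2 _ _] head=0 tail=2 count=2
After op 3 (write(1)): arr=[8 2 1 _] head=0 tail=3 count=3
After op 4 (peek()): arr=[8 2 1 _] head=0 tail=3 count=3
After op 5 (write(11)): arr=[8 2 1 11] head=0 tail=0 count=4
After op 6 (write(13)): arr=[13 2 1 11] head=1 tail=1 count=4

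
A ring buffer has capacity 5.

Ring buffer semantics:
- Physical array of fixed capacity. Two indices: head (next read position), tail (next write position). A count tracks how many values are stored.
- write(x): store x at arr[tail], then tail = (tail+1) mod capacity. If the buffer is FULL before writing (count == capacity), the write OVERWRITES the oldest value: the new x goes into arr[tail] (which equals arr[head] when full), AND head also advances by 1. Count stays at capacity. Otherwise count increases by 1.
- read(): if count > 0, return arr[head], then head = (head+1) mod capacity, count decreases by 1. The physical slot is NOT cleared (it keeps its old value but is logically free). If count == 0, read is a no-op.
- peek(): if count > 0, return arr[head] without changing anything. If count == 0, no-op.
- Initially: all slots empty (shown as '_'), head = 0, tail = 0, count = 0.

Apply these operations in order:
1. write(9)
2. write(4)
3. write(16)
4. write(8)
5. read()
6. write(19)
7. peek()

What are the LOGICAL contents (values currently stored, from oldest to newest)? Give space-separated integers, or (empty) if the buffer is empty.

Answer: 4 16 8 19

Derivation:
After op 1 (write(9)): arr=[9 _ _ _ _] head=0 tail=1 count=1
After op 2 (write(4)): arr=[9 4 _ _ _] head=0 tail=2 count=2
After op 3 (write(16)): arr=[9 4 16 _ _] head=0 tail=3 count=3
After op 4 (write(8)): arr=[9 4 16 8 _] head=0 tail=4 count=4
After op 5 (read()): arr=[9 4 16 8 _] head=1 tail=4 count=3
After op 6 (write(19)): arr=[9 4 16 8 19] head=1 tail=0 count=4
After op 7 (peek()): arr=[9 4 16 8 19] head=1 tail=0 count=4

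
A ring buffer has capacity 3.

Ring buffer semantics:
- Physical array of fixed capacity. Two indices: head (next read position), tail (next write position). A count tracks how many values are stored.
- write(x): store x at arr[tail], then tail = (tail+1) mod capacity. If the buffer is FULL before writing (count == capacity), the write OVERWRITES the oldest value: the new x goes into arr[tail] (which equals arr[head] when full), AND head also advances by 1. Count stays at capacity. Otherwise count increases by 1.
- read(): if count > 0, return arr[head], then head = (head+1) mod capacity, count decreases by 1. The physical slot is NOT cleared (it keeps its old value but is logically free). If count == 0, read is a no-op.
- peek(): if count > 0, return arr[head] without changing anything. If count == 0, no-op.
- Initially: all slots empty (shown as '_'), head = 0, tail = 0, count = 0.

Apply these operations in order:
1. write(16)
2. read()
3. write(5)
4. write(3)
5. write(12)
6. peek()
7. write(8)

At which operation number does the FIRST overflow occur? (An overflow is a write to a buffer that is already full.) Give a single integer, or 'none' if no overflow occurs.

After op 1 (write(16)): arr=[16 _ _] head=0 tail=1 count=1
After op 2 (read()): arr=[16 _ _] head=1 tail=1 count=0
After op 3 (write(5)): arr=[16 5 _] head=1 tail=2 count=1
After op 4 (write(3)): arr=[16 5 3] head=1 tail=0 count=2
After op 5 (write(12)): arr=[12 5 3] head=1 tail=1 count=3
After op 6 (peek()): arr=[12 5 3] head=1 tail=1 count=3
After op 7 (write(8)): arr=[12 8 3] head=2 tail=2 count=3

Answer: 7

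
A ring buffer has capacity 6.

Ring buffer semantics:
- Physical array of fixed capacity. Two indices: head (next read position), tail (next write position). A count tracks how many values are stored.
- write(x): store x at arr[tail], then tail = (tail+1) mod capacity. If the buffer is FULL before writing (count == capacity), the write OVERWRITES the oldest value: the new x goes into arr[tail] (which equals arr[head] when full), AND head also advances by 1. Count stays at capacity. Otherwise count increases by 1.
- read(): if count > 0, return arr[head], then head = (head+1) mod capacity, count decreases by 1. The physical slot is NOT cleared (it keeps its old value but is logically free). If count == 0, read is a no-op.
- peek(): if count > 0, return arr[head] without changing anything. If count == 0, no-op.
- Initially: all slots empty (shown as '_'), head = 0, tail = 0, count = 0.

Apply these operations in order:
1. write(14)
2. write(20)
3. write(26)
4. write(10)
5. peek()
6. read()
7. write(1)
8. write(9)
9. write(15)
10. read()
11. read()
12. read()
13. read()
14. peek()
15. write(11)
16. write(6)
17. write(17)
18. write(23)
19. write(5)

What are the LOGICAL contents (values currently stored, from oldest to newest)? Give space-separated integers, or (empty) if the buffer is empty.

Answer: 15 11 6 17 23 5

Derivation:
After op 1 (write(14)): arr=[14 _ _ _ _ _] head=0 tail=1 count=1
After op 2 (write(20)): arr=[14 20 _ _ _ _] head=0 tail=2 count=2
After op 3 (write(26)): arr=[14 20 26 _ _ _] head=0 tail=3 count=3
After op 4 (write(10)): arr=[14 20 26 10 _ _] head=0 tail=4 count=4
After op 5 (peek()): arr=[14 20 26 10 _ _] head=0 tail=4 count=4
After op 6 (read()): arr=[14 20 26 10 _ _] head=1 tail=4 count=3
After op 7 (write(1)): arr=[14 20 26 10 1 _] head=1 tail=5 count=4
After op 8 (write(9)): arr=[14 20 26 10 1 9] head=1 tail=0 count=5
After op 9 (write(15)): arr=[15 20 26 10 1 9] head=1 tail=1 count=6
After op 10 (read()): arr=[15 20 26 10 1 9] head=2 tail=1 count=5
After op 11 (read()): arr=[15 20 26 10 1 9] head=3 tail=1 count=4
After op 12 (read()): arr=[15 20 26 10 1 9] head=4 tail=1 count=3
After op 13 (read()): arr=[15 20 26 10 1 9] head=5 tail=1 count=2
After op 14 (peek()): arr=[15 20 26 10 1 9] head=5 tail=1 count=2
After op 15 (write(11)): arr=[15 11 26 10 1 9] head=5 tail=2 count=3
After op 16 (write(6)): arr=[15 11 6 10 1 9] head=5 tail=3 count=4
After op 17 (write(17)): arr=[15 11 6 17 1 9] head=5 tail=4 count=5
After op 18 (write(23)): arr=[15 11 6 17 23 9] head=5 tail=5 count=6
After op 19 (write(5)): arr=[15 11 6 17 23 5] head=0 tail=0 count=6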